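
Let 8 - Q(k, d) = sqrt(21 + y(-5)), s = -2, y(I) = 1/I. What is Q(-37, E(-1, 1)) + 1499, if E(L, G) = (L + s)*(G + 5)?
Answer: 1507 - 2*sqrt(130)/5 ≈ 1502.4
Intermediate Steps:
E(L, G) = (-2 + L)*(5 + G) (E(L, G) = (L - 2)*(G + 5) = (-2 + L)*(5 + G))
Q(k, d) = 8 - 2*sqrt(130)/5 (Q(k, d) = 8 - sqrt(21 + 1/(-5)) = 8 - sqrt(21 - 1/5) = 8 - sqrt(104/5) = 8 - 2*sqrt(130)/5)
Q(-37, E(-1, 1)) + 1499 = (8 - 2*sqrt(130)/5) + 1499 = 1507 - 2*sqrt(130)/5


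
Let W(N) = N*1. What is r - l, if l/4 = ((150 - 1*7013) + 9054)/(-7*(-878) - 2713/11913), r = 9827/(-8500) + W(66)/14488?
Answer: -145250508464731/56351435709875 ≈ -2.5776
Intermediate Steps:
W(N) = N
r = -4431643/3848375 (r = 9827/(-8500) + 66/14488 = 9827*(-1/8500) + 66*(1/14488) = -9827/8500 + 33/7244 = -4431643/3848375 ≈ -1.1516)
l = 104405532/73214585 (l = 4*(((150 - 1*7013) + 9054)/(-7*(-878) - 2713/11913)) = 4*(((150 - 7013) + 9054)/(6146 - 2713*1/11913)) = 4*((-6863 + 9054)/(6146 - 2713/11913)) = 4*(2191/(73214585/11913)) = 4*(2191*(11913/73214585)) = 4*(26101383/73214585) = 104405532/73214585 ≈ 1.4260)
r - l = -4431643/3848375 - 1*104405532/73214585 = -4431643/3848375 - 104405532/73214585 = -145250508464731/56351435709875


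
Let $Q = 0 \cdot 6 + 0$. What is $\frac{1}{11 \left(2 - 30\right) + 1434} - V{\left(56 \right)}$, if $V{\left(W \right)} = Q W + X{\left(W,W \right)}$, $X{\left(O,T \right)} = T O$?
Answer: $- \frac{3531135}{1126} \approx -3136.0$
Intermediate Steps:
$X{\left(O,T \right)} = O T$
$Q = 0$ ($Q = 0 + 0 = 0$)
$V{\left(W \right)} = W^{2}$ ($V{\left(W \right)} = 0 W + W W = 0 + W^{2} = W^{2}$)
$\frac{1}{11 \left(2 - 30\right) + 1434} - V{\left(56 \right)} = \frac{1}{11 \left(2 - 30\right) + 1434} - 56^{2} = \frac{1}{11 \left(-28\right) + 1434} - 3136 = \frac{1}{-308 + 1434} - 3136 = \frac{1}{1126} - 3136 = - \frac{3531135}{1126}$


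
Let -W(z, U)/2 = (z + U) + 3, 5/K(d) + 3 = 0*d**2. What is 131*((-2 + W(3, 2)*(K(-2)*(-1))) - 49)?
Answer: -30523/3 ≈ -10174.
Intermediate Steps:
K(d) = -5/3 (K(d) = 5/(-3 + 0*d**2) = 5/(-3 + 0) = 5/(-3) = 5*(-1/3) = -5/3)
W(z, U) = -6 - 2*U - 2*z (W(z, U) = -2*((z + U) + 3) = -2*((U + z) + 3) = -2*(3 + U + z) = -6 - 2*U - 2*z)
131*((-2 + W(3, 2)*(K(-2)*(-1))) - 49) = 131*((-2 + (-6 - 2*2 - 2*3)*(-5/3*(-1))) - 49) = 131*((-2 + (-6 - 4 - 6)*(5/3)) - 49) = 131*((-2 - 16*5/3) - 49) = 131*((-2 - 80/3) - 49) = 131*(-86/3 - 49) = 131*(-233/3) = -30523/3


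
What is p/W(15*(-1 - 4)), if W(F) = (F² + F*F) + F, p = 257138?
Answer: 257138/11175 ≈ 23.010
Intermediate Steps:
W(F) = F + 2*F² (W(F) = (F² + F²) + F = 2*F² + F = F + 2*F²)
p/W(15*(-1 - 4)) = 257138/(((15*(-1 - 4))*(1 + 2*(15*(-1 - 4))))) = 257138/(((15*(-5))*(1 + 2*(15*(-5))))) = 257138/((-75*(1 + 2*(-75)))) = 257138/((-75*(1 - 150))) = 257138/((-75*(-149))) = 257138/11175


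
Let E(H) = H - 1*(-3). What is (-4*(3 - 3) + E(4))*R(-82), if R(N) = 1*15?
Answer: 105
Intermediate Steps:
R(N) = 15
E(H) = 3 + H (E(H) = H + 3 = 3 + H)
(-4*(3 - 3) + E(4))*R(-82) = (-4*(3 - 3) + (3 + 4))*15 = (-4*0 + 7)*15 = (0 + 7)*15 = 7*15 = 105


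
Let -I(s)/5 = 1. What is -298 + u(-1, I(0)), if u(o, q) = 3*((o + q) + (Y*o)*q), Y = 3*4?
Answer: -136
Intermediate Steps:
Y = 12
I(s) = -5 (I(s) = -5*1 = -5)
u(o, q) = 3*o + 3*q + 36*o*q (u(o, q) = 3*((o + q) + (12*o)*q) = 3*((o + q) + 12*o*q) = 3*(o + q + 12*o*q) = 3*o + 3*q + 36*o*q)
-298 + u(-1, I(0)) = -298 + (3*(-1) + 3*(-5) + 36*(-1)*(-5)) = -298 + (-3 - 15 + 180) = -298 + 162 = -136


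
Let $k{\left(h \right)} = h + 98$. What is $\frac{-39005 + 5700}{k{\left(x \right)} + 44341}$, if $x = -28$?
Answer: $- \frac{33305}{44411} \approx -0.74993$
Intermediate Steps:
$k{\left(h \right)} = 98 + h$
$\frac{-39005 + 5700}{k{\left(x \right)} + 44341} = \frac{-39005 + 5700}{\left(98 - 28\right) + 44341} = - \frac{33305}{70 + 44341} = - \frac{33305}{44411}$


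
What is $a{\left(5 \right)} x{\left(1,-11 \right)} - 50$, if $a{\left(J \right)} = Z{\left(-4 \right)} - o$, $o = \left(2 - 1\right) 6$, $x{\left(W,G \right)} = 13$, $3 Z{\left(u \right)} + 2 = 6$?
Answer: $- \frac{332}{3} \approx -110.67$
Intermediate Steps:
$Z{\left(u \right)} = \frac{4}{3}$ ($Z{\left(u \right)} = - \frac{2}{3} + \frac{1}{3} \cdot 6 = - \frac{2}{3} + 2 = \frac{4}{3}$)
$o = 6$ ($o = 1 \cdot 6 = 6$)
$a{\left(J \right)} = - \frac{14}{3}$ ($a{\left(J \right)} = \frac{4}{3} - 6 = - \frac{14}{3}$)
$a{\left(5 \right)} x{\left(1,-11 \right)} - 50 = \left(- \frac{14}{3}\right) 13 - 50 = - \frac{182}{3} - 50 = - \frac{332}{3}$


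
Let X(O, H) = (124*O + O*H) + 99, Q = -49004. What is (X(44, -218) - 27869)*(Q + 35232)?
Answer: 439409432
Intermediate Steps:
X(O, H) = 99 + 124*O + H*O (X(O, H) = (124*O + H*O) + 99 = 99 + 124*O + H*O)
(X(44, -218) - 27869)*(Q + 35232) = ((99 + 124*44 - 218*44) - 27869)*(-49004 + 35232) = ((99 + 5456 - 9592) - 27869)*(-13772) = (-4037 - 27869)*(-13772) = -31906*(-13772) = 439409432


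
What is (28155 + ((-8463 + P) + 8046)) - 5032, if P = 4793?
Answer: 27499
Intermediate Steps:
(28155 + ((-8463 + P) + 8046)) - 5032 = (28155 + ((-8463 + 4793) + 8046)) - 5032 = (28155 + (-3670 + 8046)) - 5032 = (28155 + 4376) - 5032 = 32531 - 5032 = 27499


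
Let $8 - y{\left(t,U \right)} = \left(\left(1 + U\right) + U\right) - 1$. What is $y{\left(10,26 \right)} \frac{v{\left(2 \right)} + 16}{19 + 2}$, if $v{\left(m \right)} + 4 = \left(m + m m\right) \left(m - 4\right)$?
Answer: $0$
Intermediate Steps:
$y{\left(t,U \right)} = 8 - 2 U$ ($y{\left(t,U \right)} = 8 - \left(\left(\left(1 + U\right) + U\right) - 1\right) = 8 - \left(\left(1 + 2 U\right) - 1\right) = 8 - 2 U$)
$v{\left(m \right)} = -4 + \left(-4 + m\right) \left(m + m^{2}\right)$ ($v{\left(m \right)} = -4 + \left(m + m m\right) \left(m - 4\right) = -4 + \left(m + m^{2}\right) \left(-4 + m\right) = -4 + \left(-4 + m\right) \left(m + m^{2}\right)$)
$y{\left(10,26 \right)} \frac{v{\left(2 \right)} + 16}{19 + 2} = \left(8 - 52\right) \frac{\left(-4 + 2^{3} - 8 - 3 \cdot 2^{2}\right) + 16}{19 + 2} = \left(8 - 52\right) \frac{\left(-4 + 8 - 8 - 12\right) + 16}{21} = - 44 \left(\left(-4 + 8 - 8 - 12\right) + 16\right) \frac{1}{21} = - 44 \left(-16 + 16\right) \frac{1}{21} = - 44 \cdot 0 \cdot \frac{1}{21} = \left(-44\right) 0 = 0$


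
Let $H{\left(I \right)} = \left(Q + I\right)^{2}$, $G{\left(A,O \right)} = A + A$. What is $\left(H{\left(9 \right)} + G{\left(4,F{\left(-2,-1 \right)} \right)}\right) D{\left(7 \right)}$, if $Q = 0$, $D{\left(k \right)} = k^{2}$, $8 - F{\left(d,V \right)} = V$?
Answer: $4361$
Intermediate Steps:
$F{\left(d,V \right)} = 8 - V$
$G{\left(A,O \right)} = 2 A$
$H{\left(I \right)} = I^{2}$ ($H{\left(I \right)} = \left(0 + I\right)^{2} = I^{2}$)
$\left(H{\left(9 \right)} + G{\left(4,F{\left(-2,-1 \right)} \right)}\right) D{\left(7 \right)} = \left(9^{2} + 2 \cdot 4\right) 7^{2} = \left(81 + 8\right) 49 = 89 \cdot 49 = 4361$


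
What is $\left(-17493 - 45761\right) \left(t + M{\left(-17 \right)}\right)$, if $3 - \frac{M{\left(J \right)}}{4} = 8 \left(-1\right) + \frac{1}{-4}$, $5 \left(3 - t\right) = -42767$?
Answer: $- \frac{2720364778}{5} \approx -5.4407 \cdot 10^{8}$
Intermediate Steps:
$t = \frac{42782}{5}$ ($t = 3 - - \frac{42767}{5} = 3 + \frac{42767}{5} = \frac{42782}{5} \approx 8556.4$)
$M{\left(J \right)} = 45$ ($M{\left(J \right)} = 12 - 4 \left(8 \left(-1\right) + \frac{1}{-4}\right) = 12 - 4 \left(-8 - \frac{1}{4}\right) = 12 - -33 = 12 + 33 = 45$)
$\left(-17493 - 45761\right) \left(t + M{\left(-17 \right)}\right) = \left(-17493 - 45761\right) \left(\frac{42782}{5} + 45\right) = \left(-17493 - 45761\right) \frac{43007}{5} = \left(-63254\right) \frac{43007}{5} = - \frac{2720364778}{5}$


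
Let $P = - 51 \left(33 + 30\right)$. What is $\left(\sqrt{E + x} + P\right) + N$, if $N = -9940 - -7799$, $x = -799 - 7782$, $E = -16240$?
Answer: $-5354 + i \sqrt{24821} \approx -5354.0 + 157.55 i$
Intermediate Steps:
$P = -3213$ ($P = \left(-51\right) 63 = -3213$)
$x = -8581$ ($x = -799 - 7782 = -8581$)
$N = -2141$ ($N = -9940 + 7799 = -2141$)
$\left(\sqrt{E + x} + P\right) + N = \left(\sqrt{-16240 - 8581} - 3213\right) - 2141 = \left(\sqrt{-24821} - 3213\right) - 2141 = \left(i \sqrt{24821} - 3213\right) - 2141 = \left(-3213 + i \sqrt{24821}\right) - 2141 = -5354 + i \sqrt{24821}$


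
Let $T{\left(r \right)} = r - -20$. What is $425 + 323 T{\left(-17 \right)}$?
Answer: $1394$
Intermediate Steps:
$T{\left(r \right)} = 20 + r$ ($T{\left(r \right)} = r + 20 = 20 + r$)
$425 + 323 T{\left(-17 \right)} = 425 + 323 \left(20 - 17\right) = 425 + 323 \cdot 3 = 425 + 969 = 1394$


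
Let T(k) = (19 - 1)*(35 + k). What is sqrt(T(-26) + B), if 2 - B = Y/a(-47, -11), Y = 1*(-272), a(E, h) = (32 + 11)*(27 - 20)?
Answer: 2*sqrt(3735109)/301 ≈ 12.841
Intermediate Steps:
a(E, h) = 301 (a(E, h) = 43*7 = 301)
T(k) = 630 + 18*k (T(k) = 18*(35 + k) = 630 + 18*k)
Y = -272
B = 874/301 (B = 2 - (-272)/301 = 2 - 1*(-272/301) = 2 + 272/301 = 874/301 ≈ 2.9037)
sqrt(T(-26) + B) = sqrt((630 + 18*(-26)) + 874/301) = sqrt((630 - 468) + 874/301) = sqrt(162 + 874/301) = sqrt(49636/301) = 2*sqrt(3735109)/301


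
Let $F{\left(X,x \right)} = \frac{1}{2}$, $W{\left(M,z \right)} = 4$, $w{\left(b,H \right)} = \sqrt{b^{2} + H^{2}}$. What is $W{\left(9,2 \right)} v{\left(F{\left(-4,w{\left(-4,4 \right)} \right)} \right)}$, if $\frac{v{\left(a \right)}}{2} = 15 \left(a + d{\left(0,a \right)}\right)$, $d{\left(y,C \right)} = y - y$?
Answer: $60$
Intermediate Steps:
$d{\left(y,C \right)} = 0$
$w{\left(b,H \right)} = \sqrt{H^{2} + b^{2}}$
$F{\left(X,x \right)} = \frac{1}{2}$
$v{\left(a \right)} = 30 a$ ($v{\left(a \right)} = 2 \cdot 15 \left(a + 0\right) = 2 \cdot 15 a = 30 a$)
$W{\left(9,2 \right)} v{\left(F{\left(-4,w{\left(-4,4 \right)} \right)} \right)} = 4 \cdot 30 \cdot \frac{1}{2} = 4 \cdot 15 = 60$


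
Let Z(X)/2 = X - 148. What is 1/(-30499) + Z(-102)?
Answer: -15249501/30499 ≈ -500.00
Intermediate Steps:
Z(X) = -296 + 2*X (Z(X) = 2*(X - 148) = 2*(-148 + X) = -296 + 2*X)
1/(-30499) + Z(-102) = 1/(-30499) + (-296 + 2*(-102)) = -1/30499 + (-296 - 204) = -1/30499 - 500 = -15249501/30499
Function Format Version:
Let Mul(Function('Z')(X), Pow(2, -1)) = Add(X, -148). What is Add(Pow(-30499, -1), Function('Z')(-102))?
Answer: Rational(-15249501, 30499) ≈ -500.00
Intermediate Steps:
Function('Z')(X) = Add(-296, Mul(2, X)) (Function('Z')(X) = Mul(2, Add(X, -148)) = Mul(2, Add(-148, X)) = Add(-296, Mul(2, X)))
Add(Pow(-30499, -1), Function('Z')(-102)) = Add(Pow(-30499, -1), Add(-296, Mul(2, -102))) = Add(Rational(-1, 30499), Add(-296, -204)) = Add(Rational(-1, 30499), -500) = Rational(-15249501, 30499)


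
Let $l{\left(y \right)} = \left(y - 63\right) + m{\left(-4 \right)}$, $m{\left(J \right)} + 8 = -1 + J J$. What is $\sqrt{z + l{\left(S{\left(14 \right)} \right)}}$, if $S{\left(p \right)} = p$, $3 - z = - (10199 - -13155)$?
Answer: $\sqrt{23315} \approx 152.69$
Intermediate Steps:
$m{\left(J \right)} = -9 + J^{2}$ ($m{\left(J \right)} = -8 + \left(-1 + J J\right) = -8 + \left(-1 + J^{2}\right) = -9 + J^{2}$)
$z = 23357$ ($z = 3 - - (10199 - -13155) = 3 - - (10199 + 13155) = 3 - \left(-1\right) 23354 = 3 - -23354 = 3 + 23354 = 23357$)
$l{\left(y \right)} = -56 + y$ ($l{\left(y \right)} = \left(y - 63\right) - \left(9 - \left(-4\right)^{2}\right) = \left(-63 + y\right) + \left(-9 + 16\right) = \left(-63 + y\right) + 7 = -56 + y$)
$\sqrt{z + l{\left(S{\left(14 \right)} \right)}} = \sqrt{23357 + \left(-56 + 14\right)} = \sqrt{23357 - 42} = \sqrt{23315}$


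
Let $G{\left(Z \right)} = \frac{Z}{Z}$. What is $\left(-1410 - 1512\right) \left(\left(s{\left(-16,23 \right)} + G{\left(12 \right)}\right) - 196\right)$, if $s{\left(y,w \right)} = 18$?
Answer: $517194$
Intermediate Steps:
$G{\left(Z \right)} = 1$
$\left(-1410 - 1512\right) \left(\left(s{\left(-16,23 \right)} + G{\left(12 \right)}\right) - 196\right) = \left(-1410 - 1512\right) \left(\left(18 + 1\right) - 196\right) = - 2922 \left(19 - 196\right) = \left(-2922\right) \left(-177\right) = 517194$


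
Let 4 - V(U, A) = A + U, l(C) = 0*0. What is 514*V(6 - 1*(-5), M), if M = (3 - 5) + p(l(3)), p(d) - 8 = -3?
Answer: -5140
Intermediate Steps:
l(C) = 0
p(d) = 5 (p(d) = 8 - 3 = 5)
M = 3 (M = (3 - 5) + 5 = -2 + 5 = 3)
V(U, A) = 4 - A - U (V(U, A) = 4 - (A + U) = 4 + (-A - U) = 4 - A - U)
514*V(6 - 1*(-5), M) = 514*(4 - 1*3 - (6 - 1*(-5))) = 514*(4 - 3 - (6 + 5)) = 514*(4 - 3 - 1*11) = 514*(4 - 3 - 11) = 514*(-10) = -5140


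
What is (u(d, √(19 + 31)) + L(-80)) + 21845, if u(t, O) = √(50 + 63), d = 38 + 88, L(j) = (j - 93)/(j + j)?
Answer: 3495373/160 + √113 ≈ 21857.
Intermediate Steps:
L(j) = (-93 + j)/(2*j) (L(j) = (-93 + j)/((2*j)) = (-93 + j)*(1/(2*j)) = (-93 + j)/(2*j))
d = 126
u(t, O) = √113
(u(d, √(19 + 31)) + L(-80)) + 21845 = (√113 + (½)*(-93 - 80)/(-80)) + 21845 = (√113 + (½)*(-1/80)*(-173)) + 21845 = (√113 + 173/160) + 21845 = (173/160 + √113) + 21845 = 3495373/160 + √113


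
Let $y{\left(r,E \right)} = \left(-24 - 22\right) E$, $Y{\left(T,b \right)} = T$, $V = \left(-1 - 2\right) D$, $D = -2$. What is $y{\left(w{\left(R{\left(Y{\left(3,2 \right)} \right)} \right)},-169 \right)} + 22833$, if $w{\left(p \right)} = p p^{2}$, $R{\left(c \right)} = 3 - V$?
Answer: $30607$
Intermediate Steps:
$V = 6$ ($V = \left(-1 - 2\right) \left(-2\right) = \left(-3\right) \left(-2\right) = 6$)
$R{\left(c \right)} = -3$ ($R{\left(c \right)} = 3 - 6 = -3$)
$w{\left(p \right)} = p^{3}$
$y{\left(r,E \right)} = - 46 E$ ($y{\left(r,E \right)} = \left(-24 - 22\right) E = - 46 E$)
$y{\left(w{\left(R{\left(Y{\left(3,2 \right)} \right)} \right)},-169 \right)} + 22833 = \left(-46\right) \left(-169\right) + 22833 = 7774 + 22833 = 30607$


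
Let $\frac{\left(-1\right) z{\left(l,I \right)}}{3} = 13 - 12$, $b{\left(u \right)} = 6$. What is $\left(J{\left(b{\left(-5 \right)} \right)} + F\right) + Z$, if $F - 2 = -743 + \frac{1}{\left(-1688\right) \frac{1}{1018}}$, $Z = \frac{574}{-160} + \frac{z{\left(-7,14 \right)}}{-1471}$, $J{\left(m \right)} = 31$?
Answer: $- \frac{17733644287}{24830480} \approx -714.19$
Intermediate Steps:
$z{\left(l,I \right)} = -3$ ($z{\left(l,I \right)} = - 3 \left(13 - 12\right) = \left(-3\right) 1 = -3$)
$Z = - \frac{421937}{117680}$ ($Z = \frac{574}{-160} - \frac{3}{-1471} = 574 \left(- \frac{1}{160}\right) - - \frac{3}{1471} = - \frac{287}{80} + \frac{3}{1471} = - \frac{421937}{117680} \approx -3.5855$)
$F = - \frac{625913}{844}$ ($F = 2 - \left(743 - \frac{1}{\left(-1688\right) \frac{1}{1018}}\right) = 2 - \left(743 - \frac{1}{- \frac{844}{509}}\right) = 2 - \frac{627601}{844} = - \frac{625913}{844} \approx -741.6$)
$\left(J{\left(b{\left(-5 \right)} \right)} + F\right) + Z = \left(31 - \frac{625913}{844}\right) - \frac{421937}{117680} = - \frac{599749}{844} - \frac{421937}{117680} = - \frac{17733644287}{24830480}$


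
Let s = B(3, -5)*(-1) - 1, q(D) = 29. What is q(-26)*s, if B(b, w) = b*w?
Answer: 406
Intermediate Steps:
s = 14 (s = (3*(-5))*(-1) - 1 = -15*(-1) - 1 = 15 - 1 = 14)
q(-26)*s = 29*14 = 406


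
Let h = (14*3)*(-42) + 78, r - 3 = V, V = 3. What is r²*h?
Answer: -60696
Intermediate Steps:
r = 6 (r = 3 + 3 = 6)
h = -1686 (h = 42*(-42) + 78 = -1764 + 78 = -1686)
r²*h = 6²*(-1686) = 36*(-1686) = -60696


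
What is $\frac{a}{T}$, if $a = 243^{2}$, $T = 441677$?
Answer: $\frac{59049}{441677} \approx 0.13369$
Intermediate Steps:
$a = 59049$
$\frac{a}{T} = \frac{59049}{441677}$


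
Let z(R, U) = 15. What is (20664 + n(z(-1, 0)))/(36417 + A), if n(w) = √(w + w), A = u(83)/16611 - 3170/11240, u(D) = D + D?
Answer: 385812667296/679928133485 + 18670764*√30/679928133485 ≈ 0.56758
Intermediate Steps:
u(D) = 2*D
A = -5079103/18670764 (A = (2*83)/16611 - 3170/11240 = 166*(1/16611) - 3170*1/11240 = 166/16611 - 317/1124 = -5079103/18670764 ≈ -0.27204)
n(w) = √2*√w (n(w) = √(2*w) = √2*√w)
(20664 + n(z(-1, 0)))/(36417 + A) = (20664 + √2*√15)/(36417 - 5079103/18670764) = (20664 + √30)/(679928133485/18670764) = (20664 + √30)*(18670764/679928133485) = 385812667296/679928133485 + 18670764*√30/679928133485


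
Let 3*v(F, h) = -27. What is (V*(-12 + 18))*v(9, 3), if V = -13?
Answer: 702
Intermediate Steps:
v(F, h) = -9 (v(F, h) = (1/3)*(-27) = -9)
(V*(-12 + 18))*v(9, 3) = -13*(-12 + 18)*(-9) = -13*6*(-9) = -78*(-9) = 702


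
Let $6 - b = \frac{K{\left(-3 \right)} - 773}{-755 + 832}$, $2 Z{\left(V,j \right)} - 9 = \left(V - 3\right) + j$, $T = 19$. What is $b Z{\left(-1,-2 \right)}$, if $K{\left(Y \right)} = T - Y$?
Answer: $\frac{3639}{154} \approx 23.63$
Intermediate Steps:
$Z{\left(V,j \right)} = 3 + \frac{V}{2} + \frac{j}{2}$ ($Z{\left(V,j \right)} = \frac{9}{2} + \frac{\left(V - 3\right) + j}{2} = \frac{9}{2} + \frac{\left(-3 + V\right) + j}{2} = \frac{9}{2} + \frac{-3 + V + j}{2} = \frac{9}{2} + \left(- \frac{3}{2} + \frac{V}{2} + \frac{j}{2}\right) = 3 + \frac{V}{2} + \frac{j}{2}$)
$K{\left(Y \right)} = 19 - Y$
$b = \frac{1213}{77}$ ($b = 6 - \frac{\left(19 - -3\right) - 773}{-755 + 832} = 6 - \frac{\left(19 + 3\right) - 773}{77} = 6 - \left(22 - 773\right) \frac{1}{77} = 6 - \left(-751\right) \frac{1}{77} = 6 - - \frac{751}{77} = 6 + \frac{751}{77} = \frac{1213}{77} \approx 15.753$)
$b Z{\left(-1,-2 \right)} = \frac{1213 \left(3 + \frac{1}{2} \left(-1\right) + \frac{1}{2} \left(-2\right)\right)}{77} = \frac{1213 \left(3 - \frac{1}{2} - 1\right)}{77} = \frac{1213}{77} \cdot \frac{3}{2} = \frac{3639}{154}$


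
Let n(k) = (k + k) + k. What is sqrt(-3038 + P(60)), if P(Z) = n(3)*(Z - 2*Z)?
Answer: I*sqrt(3578) ≈ 59.816*I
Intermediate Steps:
n(k) = 3*k (n(k) = 2*k + k = 3*k)
P(Z) = -9*Z (P(Z) = (3*3)*(Z - 2*Z) = 9*(-Z) = -9*Z)
sqrt(-3038 + P(60)) = sqrt(-3038 - 9*60) = sqrt(-3038 - 540) = sqrt(-3578) = I*sqrt(3578)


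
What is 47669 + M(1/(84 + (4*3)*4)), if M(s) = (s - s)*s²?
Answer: 47669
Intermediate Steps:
M(s) = 0 (M(s) = 0*s² = 0)
47669 + M(1/(84 + (4*3)*4)) = 47669 + 0 = 47669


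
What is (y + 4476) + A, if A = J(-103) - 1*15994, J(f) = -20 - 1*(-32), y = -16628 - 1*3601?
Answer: -31735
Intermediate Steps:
y = -20229 (y = -16628 - 3601 = -20229)
J(f) = 12 (J(f) = -20 + 32 = 12)
A = -15982 (A = 12 - 1*15994 = 12 - 15994 = -15982)
(y + 4476) + A = (-20229 + 4476) - 15982 = -15753 - 15982 = -31735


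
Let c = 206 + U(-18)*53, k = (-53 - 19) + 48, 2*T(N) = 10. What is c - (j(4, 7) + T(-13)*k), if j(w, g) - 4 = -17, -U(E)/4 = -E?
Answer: -3477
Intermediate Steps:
U(E) = 4*E (U(E) = -(-4)*E = 4*E)
j(w, g) = -13 (j(w, g) = 4 - 17 = -13)
T(N) = 5 (T(N) = (½)*10 = 5)
k = -24 (k = -72 + 48 = -24)
c = -3610 (c = 206 + (4*(-18))*53 = 206 - 72*53 = 206 - 3816 = -3610)
c - (j(4, 7) + T(-13)*k) = -3610 - (-13 + 5*(-24)) = -3610 - (-13 - 120) = -3610 - 1*(-133) = -3610 + 133 = -3477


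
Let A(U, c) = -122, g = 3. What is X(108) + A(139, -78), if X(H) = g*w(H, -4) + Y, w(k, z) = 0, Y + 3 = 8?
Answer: -117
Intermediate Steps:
Y = 5 (Y = -3 + 8 = 5)
X(H) = 5 (X(H) = 3*0 + 5 = 0 + 5 = 5)
X(108) + A(139, -78) = 5 - 122 = -117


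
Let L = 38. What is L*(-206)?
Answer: -7828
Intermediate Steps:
L*(-206) = 38*(-206) = -7828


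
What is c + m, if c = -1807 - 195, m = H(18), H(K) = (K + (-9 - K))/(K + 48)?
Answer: -44047/22 ≈ -2002.1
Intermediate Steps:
H(K) = -9/(48 + K)
m = -3/22 (m = -9/(48 + 18) = -9/66 = -9*1/66 = -3/22 ≈ -0.13636)
c = -2002
c + m = -2002 - 3/22 = -44047/22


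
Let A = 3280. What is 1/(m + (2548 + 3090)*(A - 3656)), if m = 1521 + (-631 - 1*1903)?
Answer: -1/2120901 ≈ -4.7150e-7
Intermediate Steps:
m = -1013 (m = 1521 + (-631 - 1903) = 1521 - 2534 = -1013)
1/(m + (2548 + 3090)*(A - 3656)) = 1/(-1013 + (2548 + 3090)*(3280 - 3656)) = 1/(-1013 + 5638*(-376)) = 1/(-1013 - 2119888) = 1/(-2120901) = -1/2120901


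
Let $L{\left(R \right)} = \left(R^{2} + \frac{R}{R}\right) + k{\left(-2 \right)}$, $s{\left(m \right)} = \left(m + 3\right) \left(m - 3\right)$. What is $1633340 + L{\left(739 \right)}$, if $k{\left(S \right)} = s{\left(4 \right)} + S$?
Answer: $2179467$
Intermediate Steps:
$s{\left(m \right)} = \left(-3 + m\right) \left(3 + m\right)$ ($s{\left(m \right)} = \left(3 + m\right) \left(-3 + m\right) = \left(-3 + m\right) \left(3 + m\right)$)
$k{\left(S \right)} = 7 + S$ ($k{\left(S \right)} = \left(-9 + 4^{2}\right) + S = \left(-9 + 16\right) + S = 7 + S$)
$L{\left(R \right)} = 6 + R^{2}$ ($L{\left(R \right)} = \left(R^{2} + \frac{R}{R}\right) + \left(7 - 2\right) = \left(R^{2} + 1\right) + 5 = \left(1 + R^{2}\right) + 5 = 6 + R^{2}$)
$1633340 + L{\left(739 \right)} = 1633340 + \left(6 + 739^{2}\right) = 1633340 + \left(6 + 546121\right) = 1633340 + 546127 = 2179467$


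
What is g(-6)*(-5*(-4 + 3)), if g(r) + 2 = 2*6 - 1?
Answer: 45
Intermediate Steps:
g(r) = 9 (g(r) = -2 + (2*6 - 1) = -2 + (12 - 1) = -2 + 11 = 9)
g(-6)*(-5*(-4 + 3)) = 9*(-5*(-4 + 3)) = 9*(-5*(-1)) = 9*5 = 45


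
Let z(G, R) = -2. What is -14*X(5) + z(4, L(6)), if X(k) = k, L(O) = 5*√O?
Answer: -72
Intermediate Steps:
-14*X(5) + z(4, L(6)) = -14*5 - 2 = -70 - 2 = -72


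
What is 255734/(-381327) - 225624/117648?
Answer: -1612821065/623088318 ≈ -2.5884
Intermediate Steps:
255734/(-381327) - 225624/117648 = 255734*(-1/381327) - 225624*1/117648 = -255734/381327 - 9401/4902 = -1612821065/623088318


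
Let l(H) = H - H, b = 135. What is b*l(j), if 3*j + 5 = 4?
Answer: 0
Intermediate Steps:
j = -⅓ (j = -5/3 + (⅓)*4 = -5/3 + 4/3 = -⅓ ≈ -0.33333)
l(H) = 0
b*l(j) = 135*0 = 0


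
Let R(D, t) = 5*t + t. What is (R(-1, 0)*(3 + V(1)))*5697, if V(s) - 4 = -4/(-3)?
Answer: 0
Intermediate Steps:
R(D, t) = 6*t
V(s) = 16/3 (V(s) = 4 - 4/(-3) = 4 - 4*(-⅓) = 4 + 4/3 = 16/3)
(R(-1, 0)*(3 + V(1)))*5697 = ((6*0)*(3 + 16/3))*5697 = (0*(25/3))*5697 = 0*5697 = 0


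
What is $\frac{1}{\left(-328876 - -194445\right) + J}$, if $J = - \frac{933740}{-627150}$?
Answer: $- \frac{62715}{8430746791} \approx -7.4388 \cdot 10^{-6}$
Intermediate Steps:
$J = \frac{93374}{62715}$ ($J = \left(-933740\right) \left(- \frac{1}{627150}\right) = \frac{93374}{62715} \approx 1.4889$)
$\frac{1}{\left(-328876 - -194445\right) + J} = \frac{1}{\left(-328876 - -194445\right) + \frac{93374}{62715}} = \frac{1}{\left(-328876 + 194445\right) + \frac{93374}{62715}} = \frac{1}{-134431 + \frac{93374}{62715}} = \frac{1}{- \frac{8430746791}{62715}} = - \frac{62715}{8430746791}$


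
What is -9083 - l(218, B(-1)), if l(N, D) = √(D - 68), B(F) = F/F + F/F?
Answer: -9083 - I*√66 ≈ -9083.0 - 8.124*I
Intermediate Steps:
B(F) = 2 (B(F) = 1 + 1 = 2)
l(N, D) = √(-68 + D)
-9083 - l(218, B(-1)) = -9083 - √(-68 + 2) = -9083 - √(-66) = -9083 - I*√66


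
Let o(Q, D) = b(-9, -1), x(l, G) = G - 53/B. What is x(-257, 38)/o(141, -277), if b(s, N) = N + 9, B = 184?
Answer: 6939/1472 ≈ 4.7140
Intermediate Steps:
b(s, N) = 9 + N
x(l, G) = -53/184 + G (x(l, G) = G - 53/184 = -53/184 + G)
o(Q, D) = 8 (o(Q, D) = 9 - 1 = 8)
x(-257, 38)/o(141, -277) = (-53/184 + 38)/8 = (6939/184)*(⅛) = 6939/1472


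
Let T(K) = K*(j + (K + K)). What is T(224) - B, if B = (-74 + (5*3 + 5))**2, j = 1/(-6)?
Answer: 292196/3 ≈ 97399.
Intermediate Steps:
j = -1/6 ≈ -0.16667
T(K) = K*(-1/6 + 2*K) (T(K) = K*(-1/6 + (K + K)) = K*(-1/6 + 2*K))
B = 2916 (B = (-74 + (15 + 5))**2 = (-74 + 20)**2 = (-54)**2 = 2916)
T(224) - B = (1/6)*224*(-1 + 12*224) - 1*2916 = (1/6)*224*(-1 + 2688) - 2916 = (1/6)*224*2687 - 2916 = 300944/3 - 2916 = 292196/3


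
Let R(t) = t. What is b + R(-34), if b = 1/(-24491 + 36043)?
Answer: -392767/11552 ≈ -34.000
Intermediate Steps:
b = 1/11552 ≈ 8.6565e-5
b + R(-34) = 1/11552 - 34 = -392767/11552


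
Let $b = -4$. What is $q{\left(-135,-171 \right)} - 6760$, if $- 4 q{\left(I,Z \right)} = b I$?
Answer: $-6895$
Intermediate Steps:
$q{\left(I,Z \right)} = I$ ($q{\left(I,Z \right)} = - \frac{\left(-4\right) I}{4} = I$)
$q{\left(-135,-171 \right)} - 6760 = -135 - 6760 = -6895$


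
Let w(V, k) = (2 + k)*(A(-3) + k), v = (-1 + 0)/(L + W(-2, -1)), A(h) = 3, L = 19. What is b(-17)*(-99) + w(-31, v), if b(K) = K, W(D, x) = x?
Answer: 547147/324 ≈ 1688.7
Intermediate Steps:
v = -1/18 (v = (-1 + 0)/(19 - 1) = -1/18 ≈ -0.055556)
w(V, k) = (2 + k)*(3 + k)
b(-17)*(-99) + w(-31, v) = -17*(-99) + (6 + (-1/18)² + 5*(-1/18)) = 1683 + (6 + 1/324 - 5/18) = 1683 + 1855/324 = 547147/324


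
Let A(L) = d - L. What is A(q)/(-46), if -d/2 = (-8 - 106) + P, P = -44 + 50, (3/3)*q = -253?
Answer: -469/46 ≈ -10.196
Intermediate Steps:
q = -253
P = 6
d = 216 (d = -2*((-8 - 106) + 6) = -2*(-114 + 6) = -2*(-108) = 216)
A(L) = 216 - L
A(q)/(-46) = (216 - 1*(-253))/(-46) = (216 + 253)*(-1/46) = 469*(-1/46) = -469/46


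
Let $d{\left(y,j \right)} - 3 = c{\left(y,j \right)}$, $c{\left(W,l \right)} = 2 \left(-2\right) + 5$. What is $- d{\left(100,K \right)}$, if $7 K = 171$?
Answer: $-4$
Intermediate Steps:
$K = \frac{171}{7}$ ($K = \frac{1}{7} \cdot 171 = \frac{171}{7} \approx 24.429$)
$c{\left(W,l \right)} = 1$ ($c{\left(W,l \right)} = -4 + 5 = 1$)
$d{\left(y,j \right)} = 4$ ($d{\left(y,j \right)} = 3 + 1 = 4$)
$- d{\left(100,K \right)} = \left(-1\right) 4 = -4$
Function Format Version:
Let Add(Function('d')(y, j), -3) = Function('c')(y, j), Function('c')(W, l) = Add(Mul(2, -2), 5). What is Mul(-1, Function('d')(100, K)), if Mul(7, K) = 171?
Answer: -4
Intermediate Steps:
K = Rational(171, 7) (K = Mul(Rational(1, 7), 171) = Rational(171, 7) ≈ 24.429)
Function('c')(W, l) = 1 (Function('c')(W, l) = Add(-4, 5) = 1)
Function('d')(y, j) = 4 (Function('d')(y, j) = Add(3, 1) = 4)
Mul(-1, Function('d')(100, K)) = Mul(-1, 4) = -4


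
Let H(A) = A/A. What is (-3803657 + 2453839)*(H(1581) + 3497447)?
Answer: -4720918264464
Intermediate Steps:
H(A) = 1
(-3803657 + 2453839)*(H(1581) + 3497447) = (-3803657 + 2453839)*(1 + 3497447) = -1349818*3497448 = -4720918264464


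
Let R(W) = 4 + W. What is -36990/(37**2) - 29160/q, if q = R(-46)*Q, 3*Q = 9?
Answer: 1958850/9583 ≈ 204.41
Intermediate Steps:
Q = 3 (Q = (1/3)*9 = 3)
q = -126 (q = (4 - 46)*3 = -42*3 = -126)
-36990/(37**2) - 29160/q = -36990/(37**2) - 29160/(-126) = -36990/1369 - 29160*(-1/126) = -36990*1/1369 + 1620/7 = -36990/1369 + 1620/7 = 1958850/9583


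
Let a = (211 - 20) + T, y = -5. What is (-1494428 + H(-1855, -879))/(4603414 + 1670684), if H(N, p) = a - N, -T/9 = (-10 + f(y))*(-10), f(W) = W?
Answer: -746866/3137049 ≈ -0.23808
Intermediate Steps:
T = -1350 (T = -9*(-10 - 5)*(-10) = -(-135)*(-10) = -9*150 = -1350)
a = -1159 (a = (211 - 20) - 1350 = 191 - 1350 = -1159)
H(N, p) = -1159 - N
(-1494428 + H(-1855, -879))/(4603414 + 1670684) = (-1494428 + (-1159 - 1*(-1855)))/(4603414 + 1670684) = (-1494428 + (-1159 + 1855))/6274098 = (-1494428 + 696)*(1/6274098) = -1493732*1/6274098 = -746866/3137049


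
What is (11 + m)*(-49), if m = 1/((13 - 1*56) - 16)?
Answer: -31752/59 ≈ -538.17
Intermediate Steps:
m = -1/59 (m = 1/((13 - 56) - 16) = 1/(-43 - 16) = 1/(-59) = -1/59 ≈ -0.016949)
(11 + m)*(-49) = (11 - 1/59)*(-49) = (648/59)*(-49) = -31752/59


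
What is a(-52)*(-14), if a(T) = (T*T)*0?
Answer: 0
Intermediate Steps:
a(T) = 0 (a(T) = T**2*0 = 0)
a(-52)*(-14) = 0*(-14) = 0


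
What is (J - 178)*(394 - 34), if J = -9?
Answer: -67320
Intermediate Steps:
(J - 178)*(394 - 34) = (-9 - 178)*(394 - 34) = -187*360 = -67320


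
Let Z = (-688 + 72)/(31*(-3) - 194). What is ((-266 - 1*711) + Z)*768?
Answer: -30696192/41 ≈ -7.4869e+5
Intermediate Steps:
Z = 88/41 (Z = -616/(-93 - 194) = -616/(-287) = -616*(-1/287) = 88/41 ≈ 2.1463)
((-266 - 1*711) + Z)*768 = ((-266 - 1*711) + 88/41)*768 = ((-266 - 711) + 88/41)*768 = (-977 + 88/41)*768 = -39969/41*768 = -30696192/41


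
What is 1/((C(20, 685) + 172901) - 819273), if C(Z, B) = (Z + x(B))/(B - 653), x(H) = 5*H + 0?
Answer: -32/20680459 ≈ -1.5474e-6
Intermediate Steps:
x(H) = 5*H
C(Z, B) = (Z + 5*B)/(-653 + B) (C(Z, B) = (Z + 5*B)/(B - 653) = (Z + 5*B)/(-653 + B))
1/((C(20, 685) + 172901) - 819273) = 1/(((20 + 5*685)/(-653 + 685) + 172901) - 819273) = 1/(((20 + 3425)/32 + 172901) - 819273) = 1/(((1/32)*3445 + 172901) - 819273) = 1/((3445/32 + 172901) - 819273) = 1/(5536277/32 - 819273) = 1/(-20680459/32) = -32/20680459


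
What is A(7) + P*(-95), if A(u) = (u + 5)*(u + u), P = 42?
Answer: -3822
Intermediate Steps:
A(u) = 2*u*(5 + u) (A(u) = (5 + u)*(2*u) = 2*u*(5 + u))
A(7) + P*(-95) = 2*7*(5 + 7) + 42*(-95) = 2*7*12 - 3990 = 168 - 3990 = -3822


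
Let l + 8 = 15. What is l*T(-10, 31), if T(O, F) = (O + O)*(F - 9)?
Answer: -3080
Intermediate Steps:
T(O, F) = 2*O*(-9 + F) (T(O, F) = (2*O)*(-9 + F) = 2*O*(-9 + F))
l = 7 (l = -8 + 15 = 7)
l*T(-10, 31) = 7*(2*(-10)*(-9 + 31)) = 7*(2*(-10)*22) = 7*(-440) = -3080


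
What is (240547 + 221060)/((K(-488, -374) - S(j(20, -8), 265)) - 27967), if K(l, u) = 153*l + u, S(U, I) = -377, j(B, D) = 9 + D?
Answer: -461607/102628 ≈ -4.4979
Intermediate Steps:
K(l, u) = u + 153*l
(240547 + 221060)/((K(-488, -374) - S(j(20, -8), 265)) - 27967) = (240547 + 221060)/(((-374 + 153*(-488)) - 1*(-377)) - 27967) = 461607/(((-374 - 74664) + 377) - 27967) = 461607/((-75038 + 377) - 27967) = 461607/(-74661 - 27967) = 461607/(-102628) = 461607*(-1/102628) = -461607/102628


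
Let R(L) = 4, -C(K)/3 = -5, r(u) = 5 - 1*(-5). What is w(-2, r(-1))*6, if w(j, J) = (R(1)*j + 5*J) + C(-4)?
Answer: 342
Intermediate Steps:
r(u) = 10 (r(u) = 5 + 5 = 10)
C(K) = 15 (C(K) = -3*(-5) = 15)
w(j, J) = 15 + 4*j + 5*J (w(j, J) = (4*j + 5*J) + 15 = 15 + 4*j + 5*J)
w(-2, r(-1))*6 = (15 + 4*(-2) + 5*10)*6 = (15 - 8 + 50)*6 = 57*6 = 342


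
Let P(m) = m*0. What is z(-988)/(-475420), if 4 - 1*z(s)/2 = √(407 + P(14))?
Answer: -2/118855 + √407/237710 ≈ 6.8042e-5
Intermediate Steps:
P(m) = 0
z(s) = 8 - 2*√407 (z(s) = 8 - 2*√(407 + 0) = 8 - 2*√407)
z(-988)/(-475420) = (8 - 2*√407)/(-475420) = (8 - 2*√407)*(-1/475420) = -2/118855 + √407/237710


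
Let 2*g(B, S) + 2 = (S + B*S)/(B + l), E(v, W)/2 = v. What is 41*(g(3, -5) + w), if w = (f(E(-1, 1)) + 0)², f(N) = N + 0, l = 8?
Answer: 943/11 ≈ 85.727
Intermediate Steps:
E(v, W) = 2*v
f(N) = N
g(B, S) = -1 + (S + B*S)/(2*(8 + B)) (g(B, S) = -1 + ((S + B*S)/(B + 8))/2 = -1 + ((S + B*S)/(8 + B))/2 = -1 + (S + B*S)/(2*(8 + B)))
w = 4 (w = (2*(-1) + 0)² = (-2 + 0)² = (-2)² = 4)
41*(g(3, -5) + w) = 41*((-16 - 5 - 2*3 + 3*(-5))/(2*(8 + 3)) + 4) = 41*((½)*(-16 - 5 - 6 - 15)/11 + 4) = 41*((½)*(1/11)*(-42) + 4) = 41*(-21/11 + 4) = 41*(23/11) = 943/11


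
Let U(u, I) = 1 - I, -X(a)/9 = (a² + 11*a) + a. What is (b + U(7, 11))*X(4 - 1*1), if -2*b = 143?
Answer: 66015/2 ≈ 33008.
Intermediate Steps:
b = -143/2 (b = -½*143 = -143/2 ≈ -71.500)
X(a) = -108*a - 9*a² (X(a) = -9*((a² + 11*a) + a) = -9*(a² + 12*a) = -108*a - 9*a²)
(b + U(7, 11))*X(4 - 1*1) = (-143/2 + (1 - 1*11))*(-9*(4 - 1*1)*(12 + (4 - 1*1))) = (-143/2 + (1 - 11))*(-9*(4 - 1)*(12 + (4 - 1))) = (-143/2 - 10)*(-9*3*(12 + 3)) = -(-1467)*3*15/2 = -163/2*(-405) = 66015/2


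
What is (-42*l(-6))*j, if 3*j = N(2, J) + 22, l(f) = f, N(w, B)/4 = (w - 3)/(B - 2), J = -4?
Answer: 1904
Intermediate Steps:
N(w, B) = 4*(-3 + w)/(-2 + B) (N(w, B) = 4*((w - 3)/(B - 2)) = 4*((-3 + w)/(-2 + B)) = 4*(-3 + w)/(-2 + B))
j = 68/9 (j = (4*(-3 + 2)/(-2 - 4) + 22)/3 = (4*(-1)/(-6) + 22)/3 = (4*(-⅙)*(-1) + 22)/3 = (⅔ + 22)/3 = (⅓)*(68/3) = 68/9 ≈ 7.5556)
(-42*l(-6))*j = -42*(-6)*(68/9) = 252*(68/9) = 1904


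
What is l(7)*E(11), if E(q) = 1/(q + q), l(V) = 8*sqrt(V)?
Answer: 4*sqrt(7)/11 ≈ 0.96209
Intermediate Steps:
E(q) = 1/(2*q)
l(7)*E(11) = (8*sqrt(7))*((1/2)/11) = (8*sqrt(7))*((1/2)*(1/11)) = (8*sqrt(7))*(1/22) = 4*sqrt(7)/11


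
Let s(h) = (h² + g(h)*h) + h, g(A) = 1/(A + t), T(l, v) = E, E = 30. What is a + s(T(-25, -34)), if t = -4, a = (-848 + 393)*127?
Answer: -739100/13 ≈ -56854.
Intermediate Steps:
a = -57785 (a = -455*127 = -57785)
T(l, v) = 30
g(A) = 1/(-4 + A) (g(A) = 1/(A - 4) = 1/(-4 + A))
s(h) = h + h² + h/(-4 + h) (s(h) = (h² + h/(-4 + h)) + h = h + h² + h/(-4 + h))
a + s(T(-25, -34)) = -57785 + 30*(1 + (1 + 30)*(-4 + 30))/(-4 + 30) = -57785 + 30*(1 + 31*26)/26 = -57785 + 30*(1/26)*(1 + 806) = -57785 + 30*(1/26)*807 = -57785 + 12105/13 = -739100/13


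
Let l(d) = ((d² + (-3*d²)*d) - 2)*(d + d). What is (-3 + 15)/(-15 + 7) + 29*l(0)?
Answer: -3/2 ≈ -1.5000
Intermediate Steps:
l(d) = 2*d*(-2 + d² - 3*d³) (l(d) = ((d² - 3*d³) - 2)*(2*d) = (-2 + d² - 3*d³)*(2*d) = 2*d*(-2 + d² - 3*d³))
(-3 + 15)/(-15 + 7) + 29*l(0) = (-3 + 15)/(-15 + 7) + 29*(2*0*(-2 + 0² - 3*0³)) = 12/(-8) + 29*(2*0*(-2 + 0 - 3*0)) = 12*(-⅛) + 29*(2*0*(-2 + 0 + 0)) = -3/2 + 29*(2*0*(-2)) = -3/2 + 29*0 = -3/2 + 0 = -3/2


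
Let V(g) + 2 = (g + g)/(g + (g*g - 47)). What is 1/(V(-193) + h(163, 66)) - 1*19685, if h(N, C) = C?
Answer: -46617783141/2368190 ≈ -19685.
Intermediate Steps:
V(g) = -2 + 2*g/(-47 + g + g²) (V(g) = -2 + (g + g)/(g + (g*g - 47)) = -2 + (2*g)/(g + (g² - 47)) = -2 + (2*g)/(g + (-47 + g²)) = -2 + (2*g)/(-47 + g + g²) = -2 + 2*g/(-47 + g + g²))
1/(V(-193) + h(163, 66)) - 1*19685 = 1/(2*(47 - 1*(-193)²)/(-47 - 193 + (-193)²) + 66) - 1*19685 = 1/(2*(47 - 1*37249)/(-47 - 193 + 37249) + 66) - 19685 = 1/(2*(47 - 37249)/37009 + 66) - 19685 = 1/(2*(1/37009)*(-37202) + 66) - 19685 = 1/(-74404/37009 + 66) - 19685 = 1/(2368190/37009) - 19685 = 37009/2368190 - 19685 = -46617783141/2368190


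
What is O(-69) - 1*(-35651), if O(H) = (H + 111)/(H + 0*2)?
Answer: 819959/23 ≈ 35650.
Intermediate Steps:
O(H) = (111 + H)/H (O(H) = (111 + H)/(H + 0) = (111 + H)/H)
O(-69) - 1*(-35651) = (111 - 69)/(-69) - 1*(-35651) = -1/69*42 + 35651 = -14/23 + 35651 = 819959/23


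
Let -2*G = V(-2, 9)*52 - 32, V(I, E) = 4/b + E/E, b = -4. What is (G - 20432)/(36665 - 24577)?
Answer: -2552/1511 ≈ -1.6889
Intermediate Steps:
V(I, E) = 0 (V(I, E) = 4/(-4) + E/E = 4*(-¼) + 1 = -1 + 1 = 0)
G = 16 (G = -(0*52 - 32)/2 = -(0 - 32)/2 = -½*(-32) = 16)
(G - 20432)/(36665 - 24577) = (16 - 20432)/(36665 - 24577) = -20416/12088 = -20416*1/12088 = -2552/1511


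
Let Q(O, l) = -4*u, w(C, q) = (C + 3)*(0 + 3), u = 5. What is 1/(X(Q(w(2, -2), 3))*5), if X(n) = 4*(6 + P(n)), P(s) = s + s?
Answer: -1/680 ≈ -0.0014706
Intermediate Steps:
w(C, q) = 9 + 3*C (w(C, q) = (3 + C)*3 = 9 + 3*C)
Q(O, l) = -20 (Q(O, l) = -4*5 = -20)
P(s) = 2*s
X(n) = 24 + 8*n (X(n) = 4*(6 + 2*n) = 24 + 8*n)
1/(X(Q(w(2, -2), 3))*5) = 1/((24 + 8*(-20))*5) = 1/((24 - 160)*5) = 1/(-136*5) = 1/(-680) = -1/680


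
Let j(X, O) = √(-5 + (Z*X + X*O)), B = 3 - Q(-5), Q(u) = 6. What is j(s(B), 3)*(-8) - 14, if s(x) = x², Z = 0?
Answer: -14 - 8*√22 ≈ -51.523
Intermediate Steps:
B = -3 (B = 3 - 1*6 = 3 - 6 = -3)
j(X, O) = √(-5 + O*X) (j(X, O) = √(-5 + (0*X + X*O)) = √(-5 + (0 + O*X)) = √(-5 + O*X))
j(s(B), 3)*(-8) - 14 = √(-5 + 3*(-3)²)*(-8) - 14 = √(-5 + 3*9)*(-8) - 14 = √(-5 + 27)*(-8) - 14 = √22*(-8) - 14 = -8*√22 - 14 = -14 - 8*√22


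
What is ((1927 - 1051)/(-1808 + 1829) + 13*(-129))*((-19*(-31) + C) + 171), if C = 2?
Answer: -8722614/7 ≈ -1.2461e+6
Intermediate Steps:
((1927 - 1051)/(-1808 + 1829) + 13*(-129))*((-19*(-31) + C) + 171) = ((1927 - 1051)/(-1808 + 1829) + 13*(-129))*((-19*(-31) + 2) + 171) = (876/21 - 1677)*((589 + 2) + 171) = (876*(1/21) - 1677)*(591 + 171) = (292/7 - 1677)*762 = -11447/7*762 = -8722614/7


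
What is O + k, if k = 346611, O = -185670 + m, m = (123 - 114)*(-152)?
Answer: 159573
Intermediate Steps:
m = -1368 (m = 9*(-152) = -1368)
O = -187038 (O = -185670 - 1368 = -187038)
O + k = -187038 + 346611 = 159573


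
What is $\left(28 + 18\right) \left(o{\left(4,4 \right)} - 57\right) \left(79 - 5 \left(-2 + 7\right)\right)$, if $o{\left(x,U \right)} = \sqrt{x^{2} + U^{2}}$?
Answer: $-141588 + 9936 \sqrt{2} \approx -1.2754 \cdot 10^{5}$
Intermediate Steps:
$o{\left(x,U \right)} = \sqrt{U^{2} + x^{2}}$
$\left(28 + 18\right) \left(o{\left(4,4 \right)} - 57\right) \left(79 - 5 \left(-2 + 7\right)\right) = \left(28 + 18\right) \left(\sqrt{4^{2} + 4^{2}} - 57\right) \left(79 - 5 \left(-2 + 7\right)\right) = 46 \left(\sqrt{16 + 16} - 57\right) \left(79 - 25\right) = 46 \left(\sqrt{32} - 57\right) \left(79 - 25\right) = 46 \left(4 \sqrt{2} - 57\right) 54 = 46 \left(-57 + 4 \sqrt{2}\right) 54 = \left(-2622 + 184 \sqrt{2}\right) 54 = -141588 + 9936 \sqrt{2}$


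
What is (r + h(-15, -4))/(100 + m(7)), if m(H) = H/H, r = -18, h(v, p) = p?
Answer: -22/101 ≈ -0.21782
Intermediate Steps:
m(H) = 1
(r + h(-15, -4))/(100 + m(7)) = (-18 - 4)/(100 + 1) = -22/101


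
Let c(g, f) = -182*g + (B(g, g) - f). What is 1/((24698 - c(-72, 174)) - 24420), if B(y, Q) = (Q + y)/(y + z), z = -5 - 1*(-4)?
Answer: -73/923740 ≈ -7.9027e-5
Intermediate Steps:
z = -1 (z = -5 + 4 = -1)
B(y, Q) = (Q + y)/(-1 + y) (B(y, Q) = (Q + y)/(y - 1) = (Q + y)/(-1 + y))
c(g, f) = -f - 182*g + 2*g/(-1 + g) (c(g, f) = -182*g + ((g + g)/(-1 + g) - f) = -182*g + ((2*g)/(-1 + g) - f) = -182*g + (2*g/(-1 + g) - f) = -182*g + (-f + 2*g/(-1 + g)) = -f - 182*g + 2*g/(-1 + g))
1/((24698 - c(-72, 174)) - 24420) = 1/((24698 - (2*(-72) - (-1 - 72)*(174 + 182*(-72)))/(-1 - 72)) - 24420) = 1/((24698 - (-144 - 1*(-73)*(174 - 13104))/(-73)) - 24420) = 1/((24698 - (-1)*(-144 - 1*(-73)*(-12930))/73) - 24420) = 1/((24698 - (-1)*(-144 - 943890)/73) - 24420) = 1/((24698 - (-1)*(-944034)/73) - 24420) = 1/((24698 - 1*944034/73) - 24420) = 1/((24698 - 944034/73) - 24420) = 1/(858920/73 - 24420) = 1/(-923740/73) = -73/923740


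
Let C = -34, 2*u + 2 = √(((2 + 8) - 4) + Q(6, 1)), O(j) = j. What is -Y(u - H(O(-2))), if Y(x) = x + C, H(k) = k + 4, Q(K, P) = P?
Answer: 37 - √7/2 ≈ 35.677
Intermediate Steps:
H(k) = 4 + k
u = -1 + √7/2 (u = -1 + √(((2 + 8) - 4) + 1)/2 = -1 + √((10 - 4) + 1)/2 = -1 + √(6 + 1)/2 = -1 + √7/2 ≈ 0.32288)
Y(x) = -34 + x (Y(x) = x - 34 = -34 + x)
-Y(u - H(O(-2))) = -(-34 + ((-1 + √7/2) - (4 - 2))) = -(-34 + ((-1 + √7/2) - 1*2)) = -(-34 + ((-1 + √7/2) - 2)) = -(-34 + (-3 + √7/2)) = -(-37 + √7/2) = 37 - √7/2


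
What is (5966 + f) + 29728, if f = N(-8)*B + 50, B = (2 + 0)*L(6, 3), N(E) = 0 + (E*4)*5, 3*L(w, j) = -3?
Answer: 36064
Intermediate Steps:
L(w, j) = -1 (L(w, j) = (⅓)*(-3) = -1)
N(E) = 20*E (N(E) = 0 + (4*E)*5 = 0 + 20*E = 20*E)
B = -2 (B = (2 + 0)*(-1) = 2*(-1) = -2)
f = 370 (f = (20*(-8))*(-2) + 50 = -160*(-2) + 50 = 320 + 50 = 370)
(5966 + f) + 29728 = (5966 + 370) + 29728 = 6336 + 29728 = 36064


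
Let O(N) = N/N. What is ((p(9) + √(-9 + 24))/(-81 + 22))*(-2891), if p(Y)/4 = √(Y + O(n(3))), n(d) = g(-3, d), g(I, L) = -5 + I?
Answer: 49*√15 + 196*√10 ≈ 809.58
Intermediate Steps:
n(d) = -8 (n(d) = -5 - 3 = -8)
O(N) = 1
p(Y) = 4*√(1 + Y) (p(Y) = 4*√(Y + 1) = 4*√(1 + Y))
((p(9) + √(-9 + 24))/(-81 + 22))*(-2891) = ((4*√(1 + 9) + √(-9 + 24))/(-81 + 22))*(-2891) = ((4*√10 + √15)/(-59))*(-2891) = ((√15 + 4*√10)*(-1/59))*(-2891) = (-4*√10/59 - √15/59)*(-2891) = 49*√15 + 196*√10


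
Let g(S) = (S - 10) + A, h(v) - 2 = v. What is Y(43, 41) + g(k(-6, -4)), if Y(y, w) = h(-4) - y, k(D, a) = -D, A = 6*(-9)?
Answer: -103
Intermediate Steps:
A = -54
h(v) = 2 + v
Y(y, w) = -2 - y (Y(y, w) = (2 - 4) - y = -2 - y)
g(S) = -64 + S (g(S) = (S - 10) - 54 = (-10 + S) - 54 = -64 + S)
Y(43, 41) + g(k(-6, -4)) = (-2 - 1*43) + (-64 - 1*(-6)) = (-2 - 43) + (-64 + 6) = -45 - 58 = -103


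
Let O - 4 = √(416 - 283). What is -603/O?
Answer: 268/13 - 67*√133/13 ≈ -38.822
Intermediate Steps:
O = 4 + √133 (O = 4 + √(416 - 283) = 4 + √133 ≈ 15.533)
-603/O = -603/(4 + √133)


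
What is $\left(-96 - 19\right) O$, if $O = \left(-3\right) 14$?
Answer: $4830$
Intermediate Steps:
$O = -42$
$\left(-96 - 19\right) O = \left(-96 - 19\right) \left(-42\right) = \left(-115\right) \left(-42\right) = 4830$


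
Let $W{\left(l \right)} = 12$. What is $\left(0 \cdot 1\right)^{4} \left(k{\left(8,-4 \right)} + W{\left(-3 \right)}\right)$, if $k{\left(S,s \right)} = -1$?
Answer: $0$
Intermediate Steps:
$\left(0 \cdot 1\right)^{4} \left(k{\left(8,-4 \right)} + W{\left(-3 \right)}\right) = \left(0 \cdot 1\right)^{4} \left(-1 + 12\right) = 0^{4} \cdot 11 = 0 \cdot 11 = 0$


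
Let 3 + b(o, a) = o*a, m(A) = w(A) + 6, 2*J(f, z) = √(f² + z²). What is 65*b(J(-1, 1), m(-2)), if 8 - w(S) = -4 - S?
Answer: -195 + 520*√2 ≈ 540.39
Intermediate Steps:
w(S) = 12 + S (w(S) = 8 - (-4 - S) = 8 + (4 + S) = 12 + S)
J(f, z) = √(f² + z²)/2
m(A) = 18 + A (m(A) = (12 + A) + 6 = 18 + A)
b(o, a) = -3 + a*o (b(o, a) = -3 + o*a = -3 + a*o)
65*b(J(-1, 1), m(-2)) = 65*(-3 + (18 - 2)*(√((-1)² + 1²)/2)) = 65*(-3 + 16*(√(1 + 1)/2)) = 65*(-3 + 16*(√2/2)) = 65*(-3 + 8*√2) = -195 + 520*√2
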